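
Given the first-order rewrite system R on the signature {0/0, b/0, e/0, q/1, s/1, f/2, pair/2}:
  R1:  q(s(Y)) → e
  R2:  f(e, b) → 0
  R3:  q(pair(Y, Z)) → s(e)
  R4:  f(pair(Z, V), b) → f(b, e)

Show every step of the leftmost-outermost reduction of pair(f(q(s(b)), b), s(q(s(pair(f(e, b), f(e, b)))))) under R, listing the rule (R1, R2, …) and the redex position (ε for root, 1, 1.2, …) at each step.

1. pair(f(q(s(b)), b), s(q(s(pair(f(e, b), f(e, b))))))  →  pair(f(e, b), s(q(s(pair(f(e, b), f(e, b))))))   [R1 at 1.1]
2. pair(f(e, b), s(q(s(pair(f(e, b), f(e, b))))))  →  pair(0, s(q(s(pair(f(e, b), f(e, b))))))   [R2 at 1]
3. pair(0, s(q(s(pair(f(e, b), f(e, b))))))  →  pair(0, s(e))   [R1 at 2.1]

pair(0, s(e))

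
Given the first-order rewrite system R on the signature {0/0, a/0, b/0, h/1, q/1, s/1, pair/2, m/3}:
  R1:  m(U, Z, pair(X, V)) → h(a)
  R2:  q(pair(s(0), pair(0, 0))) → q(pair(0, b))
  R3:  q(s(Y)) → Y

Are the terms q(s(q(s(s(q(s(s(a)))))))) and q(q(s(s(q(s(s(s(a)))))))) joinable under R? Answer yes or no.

yes — NF(t₁) = s(s(a)), NF(t₂) = s(s(a))

Reduce t₁ = q(s(q(s(s(q(s(s(a)))))))):
1. q(s(q(s(s(q(s(s(a))))))))  →  q(s(s(q(s(s(a))))))   [R3 at ε]
2. q(s(s(q(s(s(a))))))  →  s(q(s(s(a))))   [R3 at ε]
3. s(q(s(s(a))))  →  s(s(a))   [R3 at 1]

Reduce t₂ = q(q(s(s(q(s(s(s(a)))))))):
1. q(q(s(s(q(s(s(s(a))))))))  →  q(s(q(s(s(s(a))))))   [R3 at 1]
2. q(s(q(s(s(s(a))))))  →  q(s(s(s(a))))   [R3 at ε]
3. q(s(s(s(a))))  →  s(s(a))   [R3 at ε]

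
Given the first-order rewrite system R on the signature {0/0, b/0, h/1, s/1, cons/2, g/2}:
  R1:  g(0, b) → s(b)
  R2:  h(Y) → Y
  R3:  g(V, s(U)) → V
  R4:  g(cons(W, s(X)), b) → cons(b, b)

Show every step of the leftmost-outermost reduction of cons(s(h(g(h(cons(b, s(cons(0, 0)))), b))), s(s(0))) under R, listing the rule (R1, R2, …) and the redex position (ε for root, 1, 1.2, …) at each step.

cons(s(cons(b, b)), s(s(0)))

1. cons(s(h(g(h(cons(b, s(cons(0, 0)))), b))), s(s(0)))  →  cons(s(g(h(cons(b, s(cons(0, 0)))), b)), s(s(0)))   [R2 at 1.1]
2. cons(s(g(h(cons(b, s(cons(0, 0)))), b)), s(s(0)))  →  cons(s(g(cons(b, s(cons(0, 0))), b)), s(s(0)))   [R2 at 1.1.1]
3. cons(s(g(cons(b, s(cons(0, 0))), b)), s(s(0)))  →  cons(s(cons(b, b)), s(s(0)))   [R4 at 1.1]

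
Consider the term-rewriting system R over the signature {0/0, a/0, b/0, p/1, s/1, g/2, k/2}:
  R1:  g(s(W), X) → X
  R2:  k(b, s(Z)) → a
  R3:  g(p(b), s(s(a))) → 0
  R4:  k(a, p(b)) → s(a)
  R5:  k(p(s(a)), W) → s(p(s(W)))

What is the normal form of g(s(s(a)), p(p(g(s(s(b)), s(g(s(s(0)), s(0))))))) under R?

p(p(s(s(0))))

1. g(s(s(a)), p(p(g(s(s(b)), s(g(s(s(0)), s(0)))))))  →  p(p(g(s(s(b)), s(g(s(s(0)), s(0))))))   [R1 at ε]
2. p(p(g(s(s(b)), s(g(s(s(0)), s(0))))))  →  p(p(s(g(s(s(0)), s(0)))))   [R1 at 1.1]
3. p(p(s(g(s(s(0)), s(0)))))  →  p(p(s(s(0))))   [R1 at 1.1.1]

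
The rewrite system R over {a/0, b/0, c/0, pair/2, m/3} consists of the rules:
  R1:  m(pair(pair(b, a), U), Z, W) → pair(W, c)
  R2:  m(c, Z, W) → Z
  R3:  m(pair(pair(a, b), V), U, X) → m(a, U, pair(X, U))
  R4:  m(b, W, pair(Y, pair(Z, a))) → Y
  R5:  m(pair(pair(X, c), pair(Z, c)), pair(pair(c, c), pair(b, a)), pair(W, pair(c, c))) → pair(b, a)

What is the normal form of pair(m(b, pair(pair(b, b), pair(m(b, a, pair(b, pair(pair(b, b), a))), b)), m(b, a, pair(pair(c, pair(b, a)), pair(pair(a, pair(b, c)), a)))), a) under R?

pair(c, a)

1. pair(m(b, pair(pair(b, b), pair(m(b, a, pair(b, pair(pair(b, b), a))), b)), m(b, a, pair(pair(c, pair(b, a)), pair(pair(a, pair(b, c)), a)))), a)  →  pair(m(b, pair(pair(b, b), pair(b, b)), m(b, a, pair(pair(c, pair(b, a)), pair(pair(a, pair(b, c)), a)))), a)   [R4 at 1.2.2.1]
2. pair(m(b, pair(pair(b, b), pair(b, b)), m(b, a, pair(pair(c, pair(b, a)), pair(pair(a, pair(b, c)), a)))), a)  →  pair(m(b, pair(pair(b, b), pair(b, b)), pair(c, pair(b, a))), a)   [R4 at 1.3]
3. pair(m(b, pair(pair(b, b), pair(b, b)), pair(c, pair(b, a))), a)  →  pair(c, a)   [R4 at 1]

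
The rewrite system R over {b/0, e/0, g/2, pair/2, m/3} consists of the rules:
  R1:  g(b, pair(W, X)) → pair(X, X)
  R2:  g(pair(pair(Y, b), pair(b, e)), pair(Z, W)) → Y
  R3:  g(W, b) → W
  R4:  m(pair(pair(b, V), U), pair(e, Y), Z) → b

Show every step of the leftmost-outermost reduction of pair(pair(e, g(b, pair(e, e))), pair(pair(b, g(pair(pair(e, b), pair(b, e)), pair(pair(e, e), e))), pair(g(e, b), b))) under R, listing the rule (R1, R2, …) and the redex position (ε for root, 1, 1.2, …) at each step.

1. pair(pair(e, g(b, pair(e, e))), pair(pair(b, g(pair(pair(e, b), pair(b, e)), pair(pair(e, e), e))), pair(g(e, b), b)))  →  pair(pair(e, pair(e, e)), pair(pair(b, g(pair(pair(e, b), pair(b, e)), pair(pair(e, e), e))), pair(g(e, b), b)))   [R1 at 1.2]
2. pair(pair(e, pair(e, e)), pair(pair(b, g(pair(pair(e, b), pair(b, e)), pair(pair(e, e), e))), pair(g(e, b), b)))  →  pair(pair(e, pair(e, e)), pair(pair(b, e), pair(g(e, b), b)))   [R2 at 2.1.2]
3. pair(pair(e, pair(e, e)), pair(pair(b, e), pair(g(e, b), b)))  →  pair(pair(e, pair(e, e)), pair(pair(b, e), pair(e, b)))   [R3 at 2.2.1]

pair(pair(e, pair(e, e)), pair(pair(b, e), pair(e, b)))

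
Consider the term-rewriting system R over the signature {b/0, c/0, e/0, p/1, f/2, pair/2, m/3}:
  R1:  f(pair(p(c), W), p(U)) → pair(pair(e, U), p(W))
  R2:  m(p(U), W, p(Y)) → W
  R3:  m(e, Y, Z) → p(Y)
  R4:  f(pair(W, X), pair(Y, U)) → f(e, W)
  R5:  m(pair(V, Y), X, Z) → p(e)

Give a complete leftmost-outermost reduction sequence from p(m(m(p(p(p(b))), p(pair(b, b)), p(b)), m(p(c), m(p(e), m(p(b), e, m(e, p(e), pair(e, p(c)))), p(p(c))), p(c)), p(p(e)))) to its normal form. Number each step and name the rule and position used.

1. p(m(m(p(p(p(b))), p(pair(b, b)), p(b)), m(p(c), m(p(e), m(p(b), e, m(e, p(e), pair(e, p(c)))), p(p(c))), p(c)), p(p(e))))  →  p(m(p(pair(b, b)), m(p(c), m(p(e), m(p(b), e, m(e, p(e), pair(e, p(c)))), p(p(c))), p(c)), p(p(e))))   [R2 at 1.1]
2. p(m(p(pair(b, b)), m(p(c), m(p(e), m(p(b), e, m(e, p(e), pair(e, p(c)))), p(p(c))), p(c)), p(p(e))))  →  p(m(p(c), m(p(e), m(p(b), e, m(e, p(e), pair(e, p(c)))), p(p(c))), p(c)))   [R2 at 1]
3. p(m(p(c), m(p(e), m(p(b), e, m(e, p(e), pair(e, p(c)))), p(p(c))), p(c)))  →  p(m(p(e), m(p(b), e, m(e, p(e), pair(e, p(c)))), p(p(c))))   [R2 at 1]
4. p(m(p(e), m(p(b), e, m(e, p(e), pair(e, p(c)))), p(p(c))))  →  p(m(p(b), e, m(e, p(e), pair(e, p(c)))))   [R2 at 1]
5. p(m(p(b), e, m(e, p(e), pair(e, p(c)))))  →  p(m(p(b), e, p(p(e))))   [R3 at 1.3]
6. p(m(p(b), e, p(p(e))))  →  p(e)   [R2 at 1]

p(e)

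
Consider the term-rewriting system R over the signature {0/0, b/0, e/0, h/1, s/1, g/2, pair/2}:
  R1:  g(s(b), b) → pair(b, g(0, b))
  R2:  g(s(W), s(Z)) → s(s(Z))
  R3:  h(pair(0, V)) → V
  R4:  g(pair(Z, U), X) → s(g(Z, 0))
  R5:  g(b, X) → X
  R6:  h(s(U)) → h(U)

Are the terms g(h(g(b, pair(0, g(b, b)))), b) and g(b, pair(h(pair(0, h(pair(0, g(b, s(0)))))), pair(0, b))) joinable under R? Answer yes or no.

no — NF(t₁) = b, NF(t₂) = pair(s(0), pair(0, b))

Reduce t₁ = g(h(g(b, pair(0, g(b, b)))), b):
1. g(h(g(b, pair(0, g(b, b)))), b)  →  g(h(pair(0, g(b, b))), b)   [R5 at 1.1]
2. g(h(pair(0, g(b, b))), b)  →  g(g(b, b), b)   [R3 at 1]
3. g(g(b, b), b)  →  g(b, b)   [R5 at 1]
4. g(b, b)  →  b   [R5 at ε]

Reduce t₂ = g(b, pair(h(pair(0, h(pair(0, g(b, s(0)))))), pair(0, b))):
1. g(b, pair(h(pair(0, h(pair(0, g(b, s(0)))))), pair(0, b)))  →  pair(h(pair(0, h(pair(0, g(b, s(0)))))), pair(0, b))   [R5 at ε]
2. pair(h(pair(0, h(pair(0, g(b, s(0)))))), pair(0, b))  →  pair(h(pair(0, g(b, s(0)))), pair(0, b))   [R3 at 1]
3. pair(h(pair(0, g(b, s(0)))), pair(0, b))  →  pair(g(b, s(0)), pair(0, b))   [R3 at 1]
4. pair(g(b, s(0)), pair(0, b))  →  pair(s(0), pair(0, b))   [R5 at 1]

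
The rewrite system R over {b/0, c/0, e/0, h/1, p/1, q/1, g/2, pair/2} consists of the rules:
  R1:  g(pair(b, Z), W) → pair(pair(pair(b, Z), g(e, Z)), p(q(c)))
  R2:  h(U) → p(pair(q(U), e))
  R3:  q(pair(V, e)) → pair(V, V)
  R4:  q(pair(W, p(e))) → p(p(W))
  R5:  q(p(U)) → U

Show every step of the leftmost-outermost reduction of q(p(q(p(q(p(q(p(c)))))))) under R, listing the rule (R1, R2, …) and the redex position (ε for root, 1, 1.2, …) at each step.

1. q(p(q(p(q(p(q(p(c))))))))  →  q(p(q(p(q(p(c))))))   [R5 at ε]
2. q(p(q(p(q(p(c))))))  →  q(p(q(p(c))))   [R5 at ε]
3. q(p(q(p(c))))  →  q(p(c))   [R5 at ε]
4. q(p(c))  →  c   [R5 at ε]

c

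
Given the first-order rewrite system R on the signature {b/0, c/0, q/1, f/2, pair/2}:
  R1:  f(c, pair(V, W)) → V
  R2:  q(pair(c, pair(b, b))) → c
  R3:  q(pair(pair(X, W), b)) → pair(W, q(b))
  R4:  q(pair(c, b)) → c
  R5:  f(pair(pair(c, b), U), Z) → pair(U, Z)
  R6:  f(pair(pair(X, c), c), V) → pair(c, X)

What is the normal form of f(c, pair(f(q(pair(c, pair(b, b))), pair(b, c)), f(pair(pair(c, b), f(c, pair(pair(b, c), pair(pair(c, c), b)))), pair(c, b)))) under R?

b

1. f(c, pair(f(q(pair(c, pair(b, b))), pair(b, c)), f(pair(pair(c, b), f(c, pair(pair(b, c), pair(pair(c, c), b)))), pair(c, b))))  →  f(q(pair(c, pair(b, b))), pair(b, c))   [R1 at ε]
2. f(q(pair(c, pair(b, b))), pair(b, c))  →  f(c, pair(b, c))   [R2 at 1]
3. f(c, pair(b, c))  →  b   [R1 at ε]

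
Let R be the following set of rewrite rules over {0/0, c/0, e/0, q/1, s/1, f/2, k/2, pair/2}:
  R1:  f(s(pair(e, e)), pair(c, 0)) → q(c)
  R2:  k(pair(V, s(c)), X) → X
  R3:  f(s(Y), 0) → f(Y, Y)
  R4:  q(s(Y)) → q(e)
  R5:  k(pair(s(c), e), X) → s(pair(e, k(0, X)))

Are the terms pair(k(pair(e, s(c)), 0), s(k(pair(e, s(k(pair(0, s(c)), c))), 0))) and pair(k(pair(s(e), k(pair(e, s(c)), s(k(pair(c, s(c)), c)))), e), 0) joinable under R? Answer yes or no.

no — NF(t₁) = pair(0, s(0)), NF(t₂) = pair(e, 0)

Reduce t₁ = pair(k(pair(e, s(c)), 0), s(k(pair(e, s(k(pair(0, s(c)), c))), 0))):
1. pair(k(pair(e, s(c)), 0), s(k(pair(e, s(k(pair(0, s(c)), c))), 0)))  →  pair(0, s(k(pair(e, s(k(pair(0, s(c)), c))), 0)))   [R2 at 1]
2. pair(0, s(k(pair(e, s(k(pair(0, s(c)), c))), 0)))  →  pair(0, s(k(pair(e, s(c)), 0)))   [R2 at 2.1.1.2.1]
3. pair(0, s(k(pair(e, s(c)), 0)))  →  pair(0, s(0))   [R2 at 2.1]

Reduce t₂ = pair(k(pair(s(e), k(pair(e, s(c)), s(k(pair(c, s(c)), c)))), e), 0):
1. pair(k(pair(s(e), k(pair(e, s(c)), s(k(pair(c, s(c)), c)))), e), 0)  →  pair(k(pair(s(e), s(k(pair(c, s(c)), c))), e), 0)   [R2 at 1.1.2]
2. pair(k(pair(s(e), s(k(pair(c, s(c)), c))), e), 0)  →  pair(k(pair(s(e), s(c)), e), 0)   [R2 at 1.1.2.1]
3. pair(k(pair(s(e), s(c)), e), 0)  →  pair(e, 0)   [R2 at 1]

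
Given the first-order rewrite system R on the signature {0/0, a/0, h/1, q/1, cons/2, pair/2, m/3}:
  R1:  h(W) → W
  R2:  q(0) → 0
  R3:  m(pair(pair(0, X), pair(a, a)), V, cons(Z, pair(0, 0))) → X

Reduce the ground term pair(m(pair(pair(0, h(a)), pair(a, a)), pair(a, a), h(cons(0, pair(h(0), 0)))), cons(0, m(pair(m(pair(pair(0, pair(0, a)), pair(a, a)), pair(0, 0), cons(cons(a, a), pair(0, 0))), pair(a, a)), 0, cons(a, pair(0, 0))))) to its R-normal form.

1. pair(m(pair(pair(0, h(a)), pair(a, a)), pair(a, a), h(cons(0, pair(h(0), 0)))), cons(0, m(pair(m(pair(pair(0, pair(0, a)), pair(a, a)), pair(0, 0), cons(cons(a, a), pair(0, 0))), pair(a, a)), 0, cons(a, pair(0, 0)))))  →  pair(m(pair(pair(0, a), pair(a, a)), pair(a, a), h(cons(0, pair(h(0), 0)))), cons(0, m(pair(m(pair(pair(0, pair(0, a)), pair(a, a)), pair(0, 0), cons(cons(a, a), pair(0, 0))), pair(a, a)), 0, cons(a, pair(0, 0)))))   [R1 at 1.1.1.2]
2. pair(m(pair(pair(0, a), pair(a, a)), pair(a, a), h(cons(0, pair(h(0), 0)))), cons(0, m(pair(m(pair(pair(0, pair(0, a)), pair(a, a)), pair(0, 0), cons(cons(a, a), pair(0, 0))), pair(a, a)), 0, cons(a, pair(0, 0)))))  →  pair(m(pair(pair(0, a), pair(a, a)), pair(a, a), cons(0, pair(h(0), 0))), cons(0, m(pair(m(pair(pair(0, pair(0, a)), pair(a, a)), pair(0, 0), cons(cons(a, a), pair(0, 0))), pair(a, a)), 0, cons(a, pair(0, 0)))))   [R1 at 1.3]
3. pair(m(pair(pair(0, a), pair(a, a)), pair(a, a), cons(0, pair(h(0), 0))), cons(0, m(pair(m(pair(pair(0, pair(0, a)), pair(a, a)), pair(0, 0), cons(cons(a, a), pair(0, 0))), pair(a, a)), 0, cons(a, pair(0, 0)))))  →  pair(m(pair(pair(0, a), pair(a, a)), pair(a, a), cons(0, pair(0, 0))), cons(0, m(pair(m(pair(pair(0, pair(0, a)), pair(a, a)), pair(0, 0), cons(cons(a, a), pair(0, 0))), pair(a, a)), 0, cons(a, pair(0, 0)))))   [R1 at 1.3.2.1]
4. pair(m(pair(pair(0, a), pair(a, a)), pair(a, a), cons(0, pair(0, 0))), cons(0, m(pair(m(pair(pair(0, pair(0, a)), pair(a, a)), pair(0, 0), cons(cons(a, a), pair(0, 0))), pair(a, a)), 0, cons(a, pair(0, 0)))))  →  pair(a, cons(0, m(pair(m(pair(pair(0, pair(0, a)), pair(a, a)), pair(0, 0), cons(cons(a, a), pair(0, 0))), pair(a, a)), 0, cons(a, pair(0, 0)))))   [R3 at 1]
5. pair(a, cons(0, m(pair(m(pair(pair(0, pair(0, a)), pair(a, a)), pair(0, 0), cons(cons(a, a), pair(0, 0))), pair(a, a)), 0, cons(a, pair(0, 0)))))  →  pair(a, cons(0, m(pair(pair(0, a), pair(a, a)), 0, cons(a, pair(0, 0)))))   [R3 at 2.2.1.1]
6. pair(a, cons(0, m(pair(pair(0, a), pair(a, a)), 0, cons(a, pair(0, 0)))))  →  pair(a, cons(0, a))   [R3 at 2.2]

pair(a, cons(0, a))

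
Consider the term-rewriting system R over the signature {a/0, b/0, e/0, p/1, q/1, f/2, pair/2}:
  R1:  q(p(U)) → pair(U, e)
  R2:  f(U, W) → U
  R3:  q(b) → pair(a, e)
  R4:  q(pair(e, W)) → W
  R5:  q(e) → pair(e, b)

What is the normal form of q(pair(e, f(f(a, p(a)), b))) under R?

a

1. q(pair(e, f(f(a, p(a)), b)))  →  f(f(a, p(a)), b)   [R4 at ε]
2. f(f(a, p(a)), b)  →  f(a, p(a))   [R2 at ε]
3. f(a, p(a))  →  a   [R2 at ε]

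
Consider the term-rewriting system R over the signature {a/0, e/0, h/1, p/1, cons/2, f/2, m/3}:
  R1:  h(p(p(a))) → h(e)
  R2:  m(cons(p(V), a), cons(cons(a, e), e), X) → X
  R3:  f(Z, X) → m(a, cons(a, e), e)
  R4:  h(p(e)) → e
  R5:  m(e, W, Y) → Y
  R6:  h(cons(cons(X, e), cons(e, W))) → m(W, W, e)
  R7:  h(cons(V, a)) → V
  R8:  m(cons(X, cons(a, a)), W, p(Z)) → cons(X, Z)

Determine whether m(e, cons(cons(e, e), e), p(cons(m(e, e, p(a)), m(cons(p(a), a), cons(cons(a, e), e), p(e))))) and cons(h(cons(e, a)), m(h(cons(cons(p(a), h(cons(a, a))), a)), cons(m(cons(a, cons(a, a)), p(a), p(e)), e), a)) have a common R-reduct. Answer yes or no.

no — NF(t₁) = p(cons(p(a), p(e))), NF(t₂) = cons(e, a)

Reduce t₁ = m(e, cons(cons(e, e), e), p(cons(m(e, e, p(a)), m(cons(p(a), a), cons(cons(a, e), e), p(e))))):
1. m(e, cons(cons(e, e), e), p(cons(m(e, e, p(a)), m(cons(p(a), a), cons(cons(a, e), e), p(e)))))  →  p(cons(m(e, e, p(a)), m(cons(p(a), a), cons(cons(a, e), e), p(e))))   [R5 at ε]
2. p(cons(m(e, e, p(a)), m(cons(p(a), a), cons(cons(a, e), e), p(e))))  →  p(cons(p(a), m(cons(p(a), a), cons(cons(a, e), e), p(e))))   [R5 at 1.1]
3. p(cons(p(a), m(cons(p(a), a), cons(cons(a, e), e), p(e))))  →  p(cons(p(a), p(e)))   [R2 at 1.2]

Reduce t₂ = cons(h(cons(e, a)), m(h(cons(cons(p(a), h(cons(a, a))), a)), cons(m(cons(a, cons(a, a)), p(a), p(e)), e), a)):
1. cons(h(cons(e, a)), m(h(cons(cons(p(a), h(cons(a, a))), a)), cons(m(cons(a, cons(a, a)), p(a), p(e)), e), a))  →  cons(e, m(h(cons(cons(p(a), h(cons(a, a))), a)), cons(m(cons(a, cons(a, a)), p(a), p(e)), e), a))   [R7 at 1]
2. cons(e, m(h(cons(cons(p(a), h(cons(a, a))), a)), cons(m(cons(a, cons(a, a)), p(a), p(e)), e), a))  →  cons(e, m(cons(p(a), h(cons(a, a))), cons(m(cons(a, cons(a, a)), p(a), p(e)), e), a))   [R7 at 2.1]
3. cons(e, m(cons(p(a), h(cons(a, a))), cons(m(cons(a, cons(a, a)), p(a), p(e)), e), a))  →  cons(e, m(cons(p(a), a), cons(m(cons(a, cons(a, a)), p(a), p(e)), e), a))   [R7 at 2.1.2]
4. cons(e, m(cons(p(a), a), cons(m(cons(a, cons(a, a)), p(a), p(e)), e), a))  →  cons(e, m(cons(p(a), a), cons(cons(a, e), e), a))   [R8 at 2.2.1]
5. cons(e, m(cons(p(a), a), cons(cons(a, e), e), a))  →  cons(e, a)   [R2 at 2]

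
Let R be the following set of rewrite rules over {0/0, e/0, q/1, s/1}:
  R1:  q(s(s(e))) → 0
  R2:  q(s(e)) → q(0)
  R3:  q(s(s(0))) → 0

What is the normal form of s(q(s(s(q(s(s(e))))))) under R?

s(0)

1. s(q(s(s(q(s(s(e)))))))  →  s(q(s(s(0))))   [R1 at 1.1.1.1]
2. s(q(s(s(0))))  →  s(0)   [R3 at 1]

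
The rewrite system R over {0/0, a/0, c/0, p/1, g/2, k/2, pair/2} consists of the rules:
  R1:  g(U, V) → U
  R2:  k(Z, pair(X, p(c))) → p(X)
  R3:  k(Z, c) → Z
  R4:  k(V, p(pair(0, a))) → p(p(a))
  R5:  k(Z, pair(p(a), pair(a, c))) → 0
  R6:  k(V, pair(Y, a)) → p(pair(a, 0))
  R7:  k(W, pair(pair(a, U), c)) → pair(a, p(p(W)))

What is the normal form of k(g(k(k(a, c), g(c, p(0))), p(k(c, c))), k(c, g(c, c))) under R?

1. k(g(k(k(a, c), g(c, p(0))), p(k(c, c))), k(c, g(c, c)))  →  k(k(k(a, c), g(c, p(0))), k(c, g(c, c)))   [R1 at 1]
2. k(k(k(a, c), g(c, p(0))), k(c, g(c, c)))  →  k(k(a, g(c, p(0))), k(c, g(c, c)))   [R3 at 1.1]
3. k(k(a, g(c, p(0))), k(c, g(c, c)))  →  k(k(a, c), k(c, g(c, c)))   [R1 at 1.2]
4. k(k(a, c), k(c, g(c, c)))  →  k(a, k(c, g(c, c)))   [R3 at 1]
5. k(a, k(c, g(c, c)))  →  k(a, k(c, c))   [R1 at 2.2]
6. k(a, k(c, c))  →  k(a, c)   [R3 at 2]
7. k(a, c)  →  a   [R3 at ε]

a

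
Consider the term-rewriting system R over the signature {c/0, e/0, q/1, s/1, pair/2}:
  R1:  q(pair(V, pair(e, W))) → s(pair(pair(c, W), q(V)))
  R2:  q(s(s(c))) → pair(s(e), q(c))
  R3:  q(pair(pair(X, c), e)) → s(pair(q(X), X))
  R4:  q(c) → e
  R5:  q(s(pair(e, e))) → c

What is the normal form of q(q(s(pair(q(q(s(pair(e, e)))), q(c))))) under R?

1. q(q(s(pair(q(q(s(pair(e, e)))), q(c)))))  →  q(q(s(pair(q(c), q(c)))))   [R5 at 1.1.1.1.1]
2. q(q(s(pair(q(c), q(c)))))  →  q(q(s(pair(e, q(c)))))   [R4 at 1.1.1.1]
3. q(q(s(pair(e, q(c)))))  →  q(q(s(pair(e, e))))   [R4 at 1.1.1.2]
4. q(q(s(pair(e, e))))  →  q(c)   [R5 at 1]
5. q(c)  →  e   [R4 at ε]

e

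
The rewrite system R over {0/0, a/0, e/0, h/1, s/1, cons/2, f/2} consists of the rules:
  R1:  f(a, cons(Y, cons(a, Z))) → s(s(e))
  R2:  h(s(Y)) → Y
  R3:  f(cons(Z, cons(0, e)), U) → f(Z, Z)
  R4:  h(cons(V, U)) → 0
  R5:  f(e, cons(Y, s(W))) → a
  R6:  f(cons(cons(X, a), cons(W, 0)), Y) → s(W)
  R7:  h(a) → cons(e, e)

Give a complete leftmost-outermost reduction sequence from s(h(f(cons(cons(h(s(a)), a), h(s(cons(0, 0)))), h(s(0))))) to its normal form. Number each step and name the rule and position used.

s(0)

1. s(h(f(cons(cons(h(s(a)), a), h(s(cons(0, 0)))), h(s(0)))))  →  s(h(f(cons(cons(a, a), h(s(cons(0, 0)))), h(s(0)))))   [R2 at 1.1.1.1.1]
2. s(h(f(cons(cons(a, a), h(s(cons(0, 0)))), h(s(0)))))  →  s(h(f(cons(cons(a, a), cons(0, 0)), h(s(0)))))   [R2 at 1.1.1.2]
3. s(h(f(cons(cons(a, a), cons(0, 0)), h(s(0)))))  →  s(h(s(0)))   [R6 at 1.1]
4. s(h(s(0)))  →  s(0)   [R2 at 1]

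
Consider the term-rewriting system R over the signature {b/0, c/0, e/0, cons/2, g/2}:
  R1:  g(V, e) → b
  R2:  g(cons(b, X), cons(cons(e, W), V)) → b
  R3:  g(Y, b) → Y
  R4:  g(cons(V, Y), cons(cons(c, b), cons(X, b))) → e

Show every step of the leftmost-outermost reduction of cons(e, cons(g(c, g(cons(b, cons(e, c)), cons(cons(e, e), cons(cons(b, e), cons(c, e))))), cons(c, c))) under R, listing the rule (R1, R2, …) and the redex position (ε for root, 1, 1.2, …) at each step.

1. cons(e, cons(g(c, g(cons(b, cons(e, c)), cons(cons(e, e), cons(cons(b, e), cons(c, e))))), cons(c, c)))  →  cons(e, cons(g(c, b), cons(c, c)))   [R2 at 2.1.2]
2. cons(e, cons(g(c, b), cons(c, c)))  →  cons(e, cons(c, cons(c, c)))   [R3 at 2.1]

cons(e, cons(c, cons(c, c)))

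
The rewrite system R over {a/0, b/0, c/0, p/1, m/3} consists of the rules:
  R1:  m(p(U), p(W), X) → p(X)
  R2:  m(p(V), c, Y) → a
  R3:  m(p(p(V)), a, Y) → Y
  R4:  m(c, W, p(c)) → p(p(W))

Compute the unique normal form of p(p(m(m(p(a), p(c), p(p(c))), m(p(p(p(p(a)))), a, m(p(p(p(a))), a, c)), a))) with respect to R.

p(p(a))

1. p(p(m(m(p(a), p(c), p(p(c))), m(p(p(p(p(a)))), a, m(p(p(p(a))), a, c)), a)))  →  p(p(m(p(p(p(c))), m(p(p(p(p(a)))), a, m(p(p(p(a))), a, c)), a)))   [R1 at 1.1.1]
2. p(p(m(p(p(p(c))), m(p(p(p(p(a)))), a, m(p(p(p(a))), a, c)), a)))  →  p(p(m(p(p(p(c))), m(p(p(p(a))), a, c), a)))   [R3 at 1.1.2]
3. p(p(m(p(p(p(c))), m(p(p(p(a))), a, c), a)))  →  p(p(m(p(p(p(c))), c, a)))   [R3 at 1.1.2]
4. p(p(m(p(p(p(c))), c, a)))  →  p(p(a))   [R2 at 1.1]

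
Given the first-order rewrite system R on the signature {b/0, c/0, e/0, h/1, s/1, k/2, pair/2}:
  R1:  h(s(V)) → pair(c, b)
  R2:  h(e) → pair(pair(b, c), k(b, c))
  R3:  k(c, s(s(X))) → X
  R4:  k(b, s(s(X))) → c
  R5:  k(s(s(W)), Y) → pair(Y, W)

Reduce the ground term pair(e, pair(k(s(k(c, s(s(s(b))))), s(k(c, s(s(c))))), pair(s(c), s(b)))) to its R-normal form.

1. pair(e, pair(k(s(k(c, s(s(s(b))))), s(k(c, s(s(c))))), pair(s(c), s(b))))  →  pair(e, pair(k(s(s(b)), s(k(c, s(s(c))))), pair(s(c), s(b))))   [R3 at 2.1.1.1]
2. pair(e, pair(k(s(s(b)), s(k(c, s(s(c))))), pair(s(c), s(b))))  →  pair(e, pair(pair(s(k(c, s(s(c)))), b), pair(s(c), s(b))))   [R5 at 2.1]
3. pair(e, pair(pair(s(k(c, s(s(c)))), b), pair(s(c), s(b))))  →  pair(e, pair(pair(s(c), b), pair(s(c), s(b))))   [R3 at 2.1.1.1]

pair(e, pair(pair(s(c), b), pair(s(c), s(b))))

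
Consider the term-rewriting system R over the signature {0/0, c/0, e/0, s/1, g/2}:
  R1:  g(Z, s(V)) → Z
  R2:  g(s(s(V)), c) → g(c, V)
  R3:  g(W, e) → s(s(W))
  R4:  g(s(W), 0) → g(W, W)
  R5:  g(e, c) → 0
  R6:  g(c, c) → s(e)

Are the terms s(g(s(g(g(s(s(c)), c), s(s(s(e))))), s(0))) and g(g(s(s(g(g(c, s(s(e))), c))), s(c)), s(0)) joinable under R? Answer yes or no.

Reduce t₁ = s(g(s(g(g(s(s(c)), c), s(s(s(e))))), s(0))):
1. s(g(s(g(g(s(s(c)), c), s(s(s(e))))), s(0)))  →  s(s(g(g(s(s(c)), c), s(s(s(e))))))   [R1 at 1]
2. s(s(g(g(s(s(c)), c), s(s(s(e))))))  →  s(s(g(s(s(c)), c)))   [R1 at 1.1]
3. s(s(g(s(s(c)), c)))  →  s(s(g(c, c)))   [R2 at 1.1]
4. s(s(g(c, c)))  →  s(s(s(e)))   [R6 at 1.1]

Reduce t₂ = g(g(s(s(g(g(c, s(s(e))), c))), s(c)), s(0)):
1. g(g(s(s(g(g(c, s(s(e))), c))), s(c)), s(0))  →  g(s(s(g(g(c, s(s(e))), c))), s(c))   [R1 at ε]
2. g(s(s(g(g(c, s(s(e))), c))), s(c))  →  s(s(g(g(c, s(s(e))), c)))   [R1 at ε]
3. s(s(g(g(c, s(s(e))), c)))  →  s(s(g(c, c)))   [R1 at 1.1.1]
4. s(s(g(c, c)))  →  s(s(s(e)))   [R6 at 1.1]

yes — NF(t₁) = s(s(s(e))), NF(t₂) = s(s(s(e)))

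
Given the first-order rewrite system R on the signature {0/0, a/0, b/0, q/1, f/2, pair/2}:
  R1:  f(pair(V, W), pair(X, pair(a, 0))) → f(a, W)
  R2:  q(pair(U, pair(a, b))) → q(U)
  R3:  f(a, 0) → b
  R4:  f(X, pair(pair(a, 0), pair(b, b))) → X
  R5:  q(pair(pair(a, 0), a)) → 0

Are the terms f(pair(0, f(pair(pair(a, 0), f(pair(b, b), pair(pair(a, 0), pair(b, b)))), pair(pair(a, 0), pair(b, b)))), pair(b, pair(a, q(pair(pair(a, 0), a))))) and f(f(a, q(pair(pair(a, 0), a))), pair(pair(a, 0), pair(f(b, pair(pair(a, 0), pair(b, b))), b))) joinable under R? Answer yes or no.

no — NF(t₁) = a, NF(t₂) = b

Reduce t₁ = f(pair(0, f(pair(pair(a, 0), f(pair(b, b), pair(pair(a, 0), pair(b, b)))), pair(pair(a, 0), pair(b, b)))), pair(b, pair(a, q(pair(pair(a, 0), a))))):
1. f(pair(0, f(pair(pair(a, 0), f(pair(b, b), pair(pair(a, 0), pair(b, b)))), pair(pair(a, 0), pair(b, b)))), pair(b, pair(a, q(pair(pair(a, 0), a)))))  →  f(pair(0, pair(pair(a, 0), f(pair(b, b), pair(pair(a, 0), pair(b, b))))), pair(b, pair(a, q(pair(pair(a, 0), a)))))   [R4 at 1.2]
2. f(pair(0, pair(pair(a, 0), f(pair(b, b), pair(pair(a, 0), pair(b, b))))), pair(b, pair(a, q(pair(pair(a, 0), a)))))  →  f(pair(0, pair(pair(a, 0), pair(b, b))), pair(b, pair(a, q(pair(pair(a, 0), a)))))   [R4 at 1.2.2]
3. f(pair(0, pair(pair(a, 0), pair(b, b))), pair(b, pair(a, q(pair(pair(a, 0), a)))))  →  f(pair(0, pair(pair(a, 0), pair(b, b))), pair(b, pair(a, 0)))   [R5 at 2.2.2]
4. f(pair(0, pair(pair(a, 0), pair(b, b))), pair(b, pair(a, 0)))  →  f(a, pair(pair(a, 0), pair(b, b)))   [R1 at ε]
5. f(a, pair(pair(a, 0), pair(b, b)))  →  a   [R4 at ε]

Reduce t₂ = f(f(a, q(pair(pair(a, 0), a))), pair(pair(a, 0), pair(f(b, pair(pair(a, 0), pair(b, b))), b))):
1. f(f(a, q(pair(pair(a, 0), a))), pair(pair(a, 0), pair(f(b, pair(pair(a, 0), pair(b, b))), b)))  →  f(f(a, 0), pair(pair(a, 0), pair(f(b, pair(pair(a, 0), pair(b, b))), b)))   [R5 at 1.2]
2. f(f(a, 0), pair(pair(a, 0), pair(f(b, pair(pair(a, 0), pair(b, b))), b)))  →  f(b, pair(pair(a, 0), pair(f(b, pair(pair(a, 0), pair(b, b))), b)))   [R3 at 1]
3. f(b, pair(pair(a, 0), pair(f(b, pair(pair(a, 0), pair(b, b))), b)))  →  f(b, pair(pair(a, 0), pair(b, b)))   [R4 at 2.2.1]
4. f(b, pair(pair(a, 0), pair(b, b)))  →  b   [R4 at ε]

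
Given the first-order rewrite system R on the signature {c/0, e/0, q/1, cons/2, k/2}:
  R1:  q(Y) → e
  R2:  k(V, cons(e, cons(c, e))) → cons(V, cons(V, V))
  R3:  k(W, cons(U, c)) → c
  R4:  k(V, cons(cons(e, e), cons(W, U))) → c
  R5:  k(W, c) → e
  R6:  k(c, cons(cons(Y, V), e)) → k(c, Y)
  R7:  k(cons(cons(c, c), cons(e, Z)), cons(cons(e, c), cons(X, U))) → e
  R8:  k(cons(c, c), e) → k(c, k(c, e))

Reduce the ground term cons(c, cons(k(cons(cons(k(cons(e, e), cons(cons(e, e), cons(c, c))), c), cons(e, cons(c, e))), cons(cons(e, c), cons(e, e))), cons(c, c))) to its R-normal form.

1. cons(c, cons(k(cons(cons(k(cons(e, e), cons(cons(e, e), cons(c, c))), c), cons(e, cons(c, e))), cons(cons(e, c), cons(e, e))), cons(c, c)))  →  cons(c, cons(k(cons(cons(c, c), cons(e, cons(c, e))), cons(cons(e, c), cons(e, e))), cons(c, c)))   [R4 at 2.1.1.1.1]
2. cons(c, cons(k(cons(cons(c, c), cons(e, cons(c, e))), cons(cons(e, c), cons(e, e))), cons(c, c)))  →  cons(c, cons(e, cons(c, c)))   [R7 at 2.1]

cons(c, cons(e, cons(c, c)))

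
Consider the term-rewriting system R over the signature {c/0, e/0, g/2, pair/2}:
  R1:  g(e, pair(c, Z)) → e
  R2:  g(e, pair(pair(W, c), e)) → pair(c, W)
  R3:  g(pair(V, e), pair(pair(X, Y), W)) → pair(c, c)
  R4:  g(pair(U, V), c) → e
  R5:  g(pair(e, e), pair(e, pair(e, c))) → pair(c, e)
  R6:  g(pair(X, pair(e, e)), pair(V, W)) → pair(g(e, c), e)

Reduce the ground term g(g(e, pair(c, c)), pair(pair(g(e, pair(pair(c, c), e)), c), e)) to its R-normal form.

pair(c, pair(c, c))

1. g(g(e, pair(c, c)), pair(pair(g(e, pair(pair(c, c), e)), c), e))  →  g(e, pair(pair(g(e, pair(pair(c, c), e)), c), e))   [R1 at 1]
2. g(e, pair(pair(g(e, pair(pair(c, c), e)), c), e))  →  pair(c, g(e, pair(pair(c, c), e)))   [R2 at ε]
3. pair(c, g(e, pair(pair(c, c), e)))  →  pair(c, pair(c, c))   [R2 at 2]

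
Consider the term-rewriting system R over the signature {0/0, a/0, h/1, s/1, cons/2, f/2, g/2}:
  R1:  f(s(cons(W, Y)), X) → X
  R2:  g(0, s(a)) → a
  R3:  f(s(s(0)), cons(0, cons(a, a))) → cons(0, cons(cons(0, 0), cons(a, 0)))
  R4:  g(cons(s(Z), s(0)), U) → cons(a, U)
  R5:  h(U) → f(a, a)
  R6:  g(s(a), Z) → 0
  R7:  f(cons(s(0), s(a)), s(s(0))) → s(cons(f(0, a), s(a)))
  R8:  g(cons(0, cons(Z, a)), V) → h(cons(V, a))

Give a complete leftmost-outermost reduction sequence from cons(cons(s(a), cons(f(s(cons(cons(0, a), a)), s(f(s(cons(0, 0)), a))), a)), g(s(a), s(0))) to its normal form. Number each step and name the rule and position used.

cons(cons(s(a), cons(s(a), a)), 0)

1. cons(cons(s(a), cons(f(s(cons(cons(0, a), a)), s(f(s(cons(0, 0)), a))), a)), g(s(a), s(0)))  →  cons(cons(s(a), cons(s(f(s(cons(0, 0)), a)), a)), g(s(a), s(0)))   [R1 at 1.2.1]
2. cons(cons(s(a), cons(s(f(s(cons(0, 0)), a)), a)), g(s(a), s(0)))  →  cons(cons(s(a), cons(s(a), a)), g(s(a), s(0)))   [R1 at 1.2.1.1]
3. cons(cons(s(a), cons(s(a), a)), g(s(a), s(0)))  →  cons(cons(s(a), cons(s(a), a)), 0)   [R6 at 2]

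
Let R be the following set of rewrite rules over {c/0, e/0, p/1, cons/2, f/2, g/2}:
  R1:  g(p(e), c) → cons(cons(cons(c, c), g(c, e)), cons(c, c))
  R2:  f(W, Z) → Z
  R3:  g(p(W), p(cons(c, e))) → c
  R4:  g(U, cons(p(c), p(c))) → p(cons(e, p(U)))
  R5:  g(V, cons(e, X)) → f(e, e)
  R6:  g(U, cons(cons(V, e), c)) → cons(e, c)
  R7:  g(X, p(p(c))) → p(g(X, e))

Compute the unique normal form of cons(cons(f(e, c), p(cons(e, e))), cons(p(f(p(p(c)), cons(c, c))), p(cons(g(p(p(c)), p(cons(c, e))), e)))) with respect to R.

cons(cons(c, p(cons(e, e))), cons(p(cons(c, c)), p(cons(c, e))))

1. cons(cons(f(e, c), p(cons(e, e))), cons(p(f(p(p(c)), cons(c, c))), p(cons(g(p(p(c)), p(cons(c, e))), e))))  →  cons(cons(c, p(cons(e, e))), cons(p(f(p(p(c)), cons(c, c))), p(cons(g(p(p(c)), p(cons(c, e))), e))))   [R2 at 1.1]
2. cons(cons(c, p(cons(e, e))), cons(p(f(p(p(c)), cons(c, c))), p(cons(g(p(p(c)), p(cons(c, e))), e))))  →  cons(cons(c, p(cons(e, e))), cons(p(cons(c, c)), p(cons(g(p(p(c)), p(cons(c, e))), e))))   [R2 at 2.1.1]
3. cons(cons(c, p(cons(e, e))), cons(p(cons(c, c)), p(cons(g(p(p(c)), p(cons(c, e))), e))))  →  cons(cons(c, p(cons(e, e))), cons(p(cons(c, c)), p(cons(c, e))))   [R3 at 2.2.1.1]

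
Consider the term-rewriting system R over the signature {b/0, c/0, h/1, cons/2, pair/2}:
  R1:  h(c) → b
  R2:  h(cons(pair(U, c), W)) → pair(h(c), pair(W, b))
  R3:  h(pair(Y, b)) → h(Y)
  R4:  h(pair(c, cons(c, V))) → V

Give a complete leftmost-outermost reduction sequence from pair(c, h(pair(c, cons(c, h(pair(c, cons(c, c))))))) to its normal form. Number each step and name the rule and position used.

1. pair(c, h(pair(c, cons(c, h(pair(c, cons(c, c)))))))  →  pair(c, h(pair(c, cons(c, c))))   [R4 at 2]
2. pair(c, h(pair(c, cons(c, c))))  →  pair(c, c)   [R4 at 2]

pair(c, c)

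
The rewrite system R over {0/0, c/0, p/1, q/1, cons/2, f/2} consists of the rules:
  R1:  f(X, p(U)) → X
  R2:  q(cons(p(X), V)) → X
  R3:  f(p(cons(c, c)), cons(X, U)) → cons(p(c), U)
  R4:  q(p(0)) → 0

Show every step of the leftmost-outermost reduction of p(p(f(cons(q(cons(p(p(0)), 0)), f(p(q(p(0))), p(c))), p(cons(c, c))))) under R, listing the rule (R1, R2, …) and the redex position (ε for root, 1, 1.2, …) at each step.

1. p(p(f(cons(q(cons(p(p(0)), 0)), f(p(q(p(0))), p(c))), p(cons(c, c)))))  →  p(p(cons(q(cons(p(p(0)), 0)), f(p(q(p(0))), p(c)))))   [R1 at 1.1]
2. p(p(cons(q(cons(p(p(0)), 0)), f(p(q(p(0))), p(c)))))  →  p(p(cons(p(0), f(p(q(p(0))), p(c)))))   [R2 at 1.1.1]
3. p(p(cons(p(0), f(p(q(p(0))), p(c)))))  →  p(p(cons(p(0), p(q(p(0))))))   [R1 at 1.1.2]
4. p(p(cons(p(0), p(q(p(0))))))  →  p(p(cons(p(0), p(0))))   [R4 at 1.1.2.1]

p(p(cons(p(0), p(0))))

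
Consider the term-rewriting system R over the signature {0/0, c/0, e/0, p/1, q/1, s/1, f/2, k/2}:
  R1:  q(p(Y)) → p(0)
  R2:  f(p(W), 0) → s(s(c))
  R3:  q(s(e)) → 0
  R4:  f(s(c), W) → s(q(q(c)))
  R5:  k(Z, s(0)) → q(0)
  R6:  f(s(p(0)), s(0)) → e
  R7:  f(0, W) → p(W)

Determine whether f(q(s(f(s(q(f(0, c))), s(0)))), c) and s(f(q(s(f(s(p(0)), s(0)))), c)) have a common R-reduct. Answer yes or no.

Reduce t₁ = f(q(s(f(s(q(f(0, c))), s(0)))), c):
1. f(q(s(f(s(q(f(0, c))), s(0)))), c)  →  f(q(s(f(s(q(p(c))), s(0)))), c)   [R7 at 1.1.1.1.1.1]
2. f(q(s(f(s(q(p(c))), s(0)))), c)  →  f(q(s(f(s(p(0)), s(0)))), c)   [R1 at 1.1.1.1.1]
3. f(q(s(f(s(p(0)), s(0)))), c)  →  f(q(s(e)), c)   [R6 at 1.1.1]
4. f(q(s(e)), c)  →  f(0, c)   [R3 at 1]
5. f(0, c)  →  p(c)   [R7 at ε]

Reduce t₂ = s(f(q(s(f(s(p(0)), s(0)))), c)):
1. s(f(q(s(f(s(p(0)), s(0)))), c))  →  s(f(q(s(e)), c))   [R6 at 1.1.1.1]
2. s(f(q(s(e)), c))  →  s(f(0, c))   [R3 at 1.1]
3. s(f(0, c))  →  s(p(c))   [R7 at 1]

no — NF(t₁) = p(c), NF(t₂) = s(p(c))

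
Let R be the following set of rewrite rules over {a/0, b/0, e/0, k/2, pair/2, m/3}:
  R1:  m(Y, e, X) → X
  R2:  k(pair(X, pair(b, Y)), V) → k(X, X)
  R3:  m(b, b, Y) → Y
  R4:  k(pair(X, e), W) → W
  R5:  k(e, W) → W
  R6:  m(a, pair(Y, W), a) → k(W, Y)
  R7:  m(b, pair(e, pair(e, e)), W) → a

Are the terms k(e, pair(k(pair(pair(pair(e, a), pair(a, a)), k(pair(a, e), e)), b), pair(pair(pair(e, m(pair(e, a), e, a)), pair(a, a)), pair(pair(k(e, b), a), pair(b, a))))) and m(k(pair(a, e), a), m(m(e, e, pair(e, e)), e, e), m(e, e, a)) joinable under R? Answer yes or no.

Reduce t₁ = k(e, pair(k(pair(pair(pair(e, a), pair(a, a)), k(pair(a, e), e)), b), pair(pair(pair(e, m(pair(e, a), e, a)), pair(a, a)), pair(pair(k(e, b), a), pair(b, a))))):
1. k(e, pair(k(pair(pair(pair(e, a), pair(a, a)), k(pair(a, e), e)), b), pair(pair(pair(e, m(pair(e, a), e, a)), pair(a, a)), pair(pair(k(e, b), a), pair(b, a)))))  →  pair(k(pair(pair(pair(e, a), pair(a, a)), k(pair(a, e), e)), b), pair(pair(pair(e, m(pair(e, a), e, a)), pair(a, a)), pair(pair(k(e, b), a), pair(b, a))))   [R5 at ε]
2. pair(k(pair(pair(pair(e, a), pair(a, a)), k(pair(a, e), e)), b), pair(pair(pair(e, m(pair(e, a), e, a)), pair(a, a)), pair(pair(k(e, b), a), pair(b, a))))  →  pair(k(pair(pair(pair(e, a), pair(a, a)), e), b), pair(pair(pair(e, m(pair(e, a), e, a)), pair(a, a)), pair(pair(k(e, b), a), pair(b, a))))   [R4 at 1.1.2]
3. pair(k(pair(pair(pair(e, a), pair(a, a)), e), b), pair(pair(pair(e, m(pair(e, a), e, a)), pair(a, a)), pair(pair(k(e, b), a), pair(b, a))))  →  pair(b, pair(pair(pair(e, m(pair(e, a), e, a)), pair(a, a)), pair(pair(k(e, b), a), pair(b, a))))   [R4 at 1]
4. pair(b, pair(pair(pair(e, m(pair(e, a), e, a)), pair(a, a)), pair(pair(k(e, b), a), pair(b, a))))  →  pair(b, pair(pair(pair(e, a), pair(a, a)), pair(pair(k(e, b), a), pair(b, a))))   [R1 at 2.1.1.2]
5. pair(b, pair(pair(pair(e, a), pair(a, a)), pair(pair(k(e, b), a), pair(b, a))))  →  pair(b, pair(pair(pair(e, a), pair(a, a)), pair(pair(b, a), pair(b, a))))   [R5 at 2.2.1.1]

Reduce t₂ = m(k(pair(a, e), a), m(m(e, e, pair(e, e)), e, e), m(e, e, a)):
1. m(k(pair(a, e), a), m(m(e, e, pair(e, e)), e, e), m(e, e, a))  →  m(a, m(m(e, e, pair(e, e)), e, e), m(e, e, a))   [R4 at 1]
2. m(a, m(m(e, e, pair(e, e)), e, e), m(e, e, a))  →  m(a, e, m(e, e, a))   [R1 at 2]
3. m(a, e, m(e, e, a))  →  m(e, e, a)   [R1 at ε]
4. m(e, e, a)  →  a   [R1 at ε]

no — NF(t₁) = pair(b, pair(pair(pair(e, a), pair(a, a)), pair(pair(b, a), pair(b, a)))), NF(t₂) = a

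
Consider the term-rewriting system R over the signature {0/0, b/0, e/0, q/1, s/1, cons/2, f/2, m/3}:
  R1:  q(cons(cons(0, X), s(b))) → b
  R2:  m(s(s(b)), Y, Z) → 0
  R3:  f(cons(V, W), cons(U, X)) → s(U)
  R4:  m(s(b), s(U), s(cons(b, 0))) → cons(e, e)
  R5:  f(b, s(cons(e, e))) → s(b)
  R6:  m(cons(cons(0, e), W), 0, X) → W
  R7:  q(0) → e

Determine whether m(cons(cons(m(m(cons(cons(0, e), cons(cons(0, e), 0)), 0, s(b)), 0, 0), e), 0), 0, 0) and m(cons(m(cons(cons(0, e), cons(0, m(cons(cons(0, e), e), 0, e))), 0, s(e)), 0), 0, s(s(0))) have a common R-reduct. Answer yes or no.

yes — NF(t₁) = 0, NF(t₂) = 0

Reduce t₁ = m(cons(cons(m(m(cons(cons(0, e), cons(cons(0, e), 0)), 0, s(b)), 0, 0), e), 0), 0, 0):
1. m(cons(cons(m(m(cons(cons(0, e), cons(cons(0, e), 0)), 0, s(b)), 0, 0), e), 0), 0, 0)  →  m(cons(cons(m(cons(cons(0, e), 0), 0, 0), e), 0), 0, 0)   [R6 at 1.1.1.1]
2. m(cons(cons(m(cons(cons(0, e), 0), 0, 0), e), 0), 0, 0)  →  m(cons(cons(0, e), 0), 0, 0)   [R6 at 1.1.1]
3. m(cons(cons(0, e), 0), 0, 0)  →  0   [R6 at ε]

Reduce t₂ = m(cons(m(cons(cons(0, e), cons(0, m(cons(cons(0, e), e), 0, e))), 0, s(e)), 0), 0, s(s(0))):
1. m(cons(m(cons(cons(0, e), cons(0, m(cons(cons(0, e), e), 0, e))), 0, s(e)), 0), 0, s(s(0)))  →  m(cons(cons(0, m(cons(cons(0, e), e), 0, e)), 0), 0, s(s(0)))   [R6 at 1.1]
2. m(cons(cons(0, m(cons(cons(0, e), e), 0, e)), 0), 0, s(s(0)))  →  m(cons(cons(0, e), 0), 0, s(s(0)))   [R6 at 1.1.2]
3. m(cons(cons(0, e), 0), 0, s(s(0)))  →  0   [R6 at ε]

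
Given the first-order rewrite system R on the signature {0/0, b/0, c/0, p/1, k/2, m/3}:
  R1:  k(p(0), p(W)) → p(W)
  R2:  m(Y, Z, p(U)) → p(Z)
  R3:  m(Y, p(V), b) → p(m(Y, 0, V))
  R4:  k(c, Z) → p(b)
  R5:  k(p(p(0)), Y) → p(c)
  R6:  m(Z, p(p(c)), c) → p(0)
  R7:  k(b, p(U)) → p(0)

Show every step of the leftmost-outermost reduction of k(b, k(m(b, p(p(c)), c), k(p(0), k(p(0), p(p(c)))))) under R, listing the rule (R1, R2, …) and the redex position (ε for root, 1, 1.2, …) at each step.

1. k(b, k(m(b, p(p(c)), c), k(p(0), k(p(0), p(p(c))))))  →  k(b, k(p(0), k(p(0), k(p(0), p(p(c))))))   [R6 at 2.1]
2. k(b, k(p(0), k(p(0), k(p(0), p(p(c))))))  →  k(b, k(p(0), k(p(0), p(p(c)))))   [R1 at 2.2.2]
3. k(b, k(p(0), k(p(0), p(p(c)))))  →  k(b, k(p(0), p(p(c))))   [R1 at 2.2]
4. k(b, k(p(0), p(p(c))))  →  k(b, p(p(c)))   [R1 at 2]
5. k(b, p(p(c)))  →  p(0)   [R7 at ε]

p(0)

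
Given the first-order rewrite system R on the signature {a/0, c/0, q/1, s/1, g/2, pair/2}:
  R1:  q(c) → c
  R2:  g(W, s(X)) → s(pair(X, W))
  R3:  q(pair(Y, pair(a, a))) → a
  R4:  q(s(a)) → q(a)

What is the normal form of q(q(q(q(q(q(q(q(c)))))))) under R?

c

1. q(q(q(q(q(q(q(q(c))))))))  →  q(q(q(q(q(q(q(c)))))))   [R1 at 1.1.1.1.1.1.1]
2. q(q(q(q(q(q(q(c)))))))  →  q(q(q(q(q(q(c))))))   [R1 at 1.1.1.1.1.1]
3. q(q(q(q(q(q(c))))))  →  q(q(q(q(q(c)))))   [R1 at 1.1.1.1.1]
4. q(q(q(q(q(c)))))  →  q(q(q(q(c))))   [R1 at 1.1.1.1]
5. q(q(q(q(c))))  →  q(q(q(c)))   [R1 at 1.1.1]
6. q(q(q(c)))  →  q(q(c))   [R1 at 1.1]
7. q(q(c))  →  q(c)   [R1 at 1]
8. q(c)  →  c   [R1 at ε]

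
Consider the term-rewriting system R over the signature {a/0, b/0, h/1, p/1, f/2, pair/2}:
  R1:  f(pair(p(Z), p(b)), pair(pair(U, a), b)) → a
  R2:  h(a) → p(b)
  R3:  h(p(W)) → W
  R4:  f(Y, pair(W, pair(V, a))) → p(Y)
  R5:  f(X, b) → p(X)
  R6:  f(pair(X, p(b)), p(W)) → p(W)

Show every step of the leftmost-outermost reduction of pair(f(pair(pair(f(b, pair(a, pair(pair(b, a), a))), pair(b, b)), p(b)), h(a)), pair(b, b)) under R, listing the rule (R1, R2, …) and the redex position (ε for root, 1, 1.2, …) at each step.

1. pair(f(pair(pair(f(b, pair(a, pair(pair(b, a), a))), pair(b, b)), p(b)), h(a)), pair(b, b))  →  pair(f(pair(pair(p(b), pair(b, b)), p(b)), h(a)), pair(b, b))   [R4 at 1.1.1.1]
2. pair(f(pair(pair(p(b), pair(b, b)), p(b)), h(a)), pair(b, b))  →  pair(f(pair(pair(p(b), pair(b, b)), p(b)), p(b)), pair(b, b))   [R2 at 1.2]
3. pair(f(pair(pair(p(b), pair(b, b)), p(b)), p(b)), pair(b, b))  →  pair(p(b), pair(b, b))   [R6 at 1]

pair(p(b), pair(b, b))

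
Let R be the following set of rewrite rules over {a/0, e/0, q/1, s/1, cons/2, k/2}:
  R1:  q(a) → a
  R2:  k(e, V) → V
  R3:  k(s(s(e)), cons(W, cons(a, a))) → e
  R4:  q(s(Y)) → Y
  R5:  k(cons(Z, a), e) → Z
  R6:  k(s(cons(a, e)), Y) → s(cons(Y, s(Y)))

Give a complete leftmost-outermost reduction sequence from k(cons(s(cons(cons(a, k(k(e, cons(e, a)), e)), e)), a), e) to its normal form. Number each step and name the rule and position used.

1. k(cons(s(cons(cons(a, k(k(e, cons(e, a)), e)), e)), a), e)  →  s(cons(cons(a, k(k(e, cons(e, a)), e)), e))   [R5 at ε]
2. s(cons(cons(a, k(k(e, cons(e, a)), e)), e))  →  s(cons(cons(a, k(cons(e, a), e)), e))   [R2 at 1.1.2.1]
3. s(cons(cons(a, k(cons(e, a), e)), e))  →  s(cons(cons(a, e), e))   [R5 at 1.1.2]

s(cons(cons(a, e), e))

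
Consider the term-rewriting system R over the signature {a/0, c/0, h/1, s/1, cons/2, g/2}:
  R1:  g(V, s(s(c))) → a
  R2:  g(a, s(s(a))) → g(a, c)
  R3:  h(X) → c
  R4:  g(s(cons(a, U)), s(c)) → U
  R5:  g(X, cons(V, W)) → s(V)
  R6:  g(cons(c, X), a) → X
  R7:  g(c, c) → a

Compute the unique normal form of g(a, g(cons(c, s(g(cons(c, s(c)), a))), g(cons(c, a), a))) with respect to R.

1. g(a, g(cons(c, s(g(cons(c, s(c)), a))), g(cons(c, a), a)))  →  g(a, g(cons(c, s(s(c))), g(cons(c, a), a)))   [R6 at 2.1.2.1]
2. g(a, g(cons(c, s(s(c))), g(cons(c, a), a)))  →  g(a, g(cons(c, s(s(c))), a))   [R6 at 2.2]
3. g(a, g(cons(c, s(s(c))), a))  →  g(a, s(s(c)))   [R6 at 2]
4. g(a, s(s(c)))  →  a   [R1 at ε]

a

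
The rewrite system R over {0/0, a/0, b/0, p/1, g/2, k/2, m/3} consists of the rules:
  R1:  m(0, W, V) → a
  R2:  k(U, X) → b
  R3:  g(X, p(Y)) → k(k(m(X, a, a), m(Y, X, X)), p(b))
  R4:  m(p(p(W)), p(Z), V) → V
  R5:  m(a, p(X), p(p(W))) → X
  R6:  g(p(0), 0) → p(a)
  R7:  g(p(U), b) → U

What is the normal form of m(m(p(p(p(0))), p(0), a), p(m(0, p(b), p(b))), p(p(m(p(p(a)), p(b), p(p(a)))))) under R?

1. m(m(p(p(p(0))), p(0), a), p(m(0, p(b), p(b))), p(p(m(p(p(a)), p(b), p(p(a))))))  →  m(a, p(m(0, p(b), p(b))), p(p(m(p(p(a)), p(b), p(p(a))))))   [R4 at 1]
2. m(a, p(m(0, p(b), p(b))), p(p(m(p(p(a)), p(b), p(p(a))))))  →  m(0, p(b), p(b))   [R5 at ε]
3. m(0, p(b), p(b))  →  a   [R1 at ε]

a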